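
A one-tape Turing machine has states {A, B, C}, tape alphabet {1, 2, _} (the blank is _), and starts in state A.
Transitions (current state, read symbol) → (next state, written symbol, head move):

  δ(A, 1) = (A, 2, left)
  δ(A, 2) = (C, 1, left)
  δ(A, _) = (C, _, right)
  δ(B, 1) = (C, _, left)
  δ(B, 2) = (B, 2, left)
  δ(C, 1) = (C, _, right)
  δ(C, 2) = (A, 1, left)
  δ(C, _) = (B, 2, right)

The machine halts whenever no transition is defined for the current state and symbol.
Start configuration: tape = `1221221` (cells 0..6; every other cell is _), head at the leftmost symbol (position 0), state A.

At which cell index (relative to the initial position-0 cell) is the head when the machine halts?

A | _[1]221221__   read 1 → write 2, move left, go to A
A | [_]2221221__   read _ → write _, move right, go to C
C | _[2]221221__   read 2 → write 1, move left, go to A
A | [_]1221221__   read _ → write _, move right, go to C
C | _[1]221221__   read 1 → write _, move right, go to C
C | __[2]21221__   read 2 → write 1, move left, go to A
A | _[_]121221__   read _ → write _, move right, go to C
C | __[1]21221__   read 1 → write _, move right, go to C
C | ___[2]1221__   read 2 → write 1, move left, go to A
A | __[_]11221__   read _ → write _, move right, go to C
C | ___[1]1221__   read 1 → write _, move right, go to C
C | ____[1]221__   read 1 → write _, move right, go to C
C | _____[2]21__   read 2 → write 1, move left, go to A
A | ____[_]121__   read _ → write _, move right, go to C
C | _____[1]21__   read 1 → write _, move right, go to C
C | ______[2]1__   read 2 → write 1, move left, go to A
A | _____[_]11__   read _ → write _, move right, go to C
C | ______[1]1__   read 1 → write _, move right, go to C
C | _______[1]__   read 1 → write _, move right, go to C
C | ________[_]_   read _ → write 2, move right, go to B
B | ________2[_]
At halt the head is at cell 8.

8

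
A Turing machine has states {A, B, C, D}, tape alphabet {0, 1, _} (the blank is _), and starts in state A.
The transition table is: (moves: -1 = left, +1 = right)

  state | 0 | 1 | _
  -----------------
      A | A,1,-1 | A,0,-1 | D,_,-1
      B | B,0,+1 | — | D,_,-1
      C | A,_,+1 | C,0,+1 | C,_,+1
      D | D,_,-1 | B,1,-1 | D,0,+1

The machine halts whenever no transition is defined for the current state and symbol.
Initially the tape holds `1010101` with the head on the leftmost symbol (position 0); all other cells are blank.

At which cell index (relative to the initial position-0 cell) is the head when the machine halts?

state=A head=0 tape=____[1]010101   (A,1)→(A,0,-1)
state=A head=-1 tape=___[_]0010101   (A,_)→(D,_,-1)
state=D head=-2 tape=__[_]_0010101   (D,_)→(D,0,+1)
state=D head=-1 tape=__0[_]0010101   (D,_)→(D,0,+1)
state=D head=0 tape=__00[0]010101   (D,0)→(D,_,-1)
state=D head=-1 tape=__0[0]_010101   (D,0)→(D,_,-1)
state=D head=-2 tape=__[0]__010101   (D,0)→(D,_,-1)
state=D head=-3 tape=_[_]___010101   (D,_)→(D,0,+1)
state=D head=-2 tape=_0[_]__010101   (D,_)→(D,0,+1)
state=D head=-1 tape=_00[_]_010101   (D,_)→(D,0,+1)
state=D head=0 tape=_000[_]010101   (D,_)→(D,0,+1)
state=D head=1 tape=_0000[0]10101   (D,0)→(D,_,-1)
state=D head=0 tape=_000[0]_10101   (D,0)→(D,_,-1)
state=D head=-1 tape=_00[0]__10101   (D,0)→(D,_,-1)
state=D head=-2 tape=_0[0]___10101   (D,0)→(D,_,-1)
state=D head=-3 tape=_[0]____10101   (D,0)→(D,_,-1)
state=D head=-4 tape=[_]_____10101   (D,_)→(D,0,+1)
state=D head=-3 tape=0[_]____10101   (D,_)→(D,0,+1)
state=D head=-2 tape=00[_]___10101   (D,_)→(D,0,+1)
state=D head=-1 tape=000[_]__10101   (D,_)→(D,0,+1)
state=D head=0 tape=0000[_]_10101   (D,_)→(D,0,+1)
state=D head=1 tape=00000[_]10101   (D,_)→(D,0,+1)
state=D head=2 tape=000000[1]0101   (D,1)→(B,1,-1)
state=B head=1 tape=00000[0]10101   (B,0)→(B,0,+1)
state=B head=2 tape=000000[1]0101
At halt the head is at cell 2.

2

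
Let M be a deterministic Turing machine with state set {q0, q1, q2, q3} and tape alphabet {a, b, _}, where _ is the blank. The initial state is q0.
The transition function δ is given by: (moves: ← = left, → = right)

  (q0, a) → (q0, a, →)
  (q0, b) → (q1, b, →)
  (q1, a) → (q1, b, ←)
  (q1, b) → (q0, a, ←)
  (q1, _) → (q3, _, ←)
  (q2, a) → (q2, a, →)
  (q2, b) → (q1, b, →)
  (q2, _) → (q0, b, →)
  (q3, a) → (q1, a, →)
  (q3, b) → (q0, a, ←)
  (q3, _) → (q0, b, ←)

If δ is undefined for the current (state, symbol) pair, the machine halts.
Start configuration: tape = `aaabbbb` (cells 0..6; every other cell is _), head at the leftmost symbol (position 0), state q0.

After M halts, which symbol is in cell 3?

state=q0 head=0 tape=[a]aabbbb_   (q0,a)→(q0,a,→)
state=q0 head=1 tape=a[a]abbbb_   (q0,a)→(q0,a,→)
state=q0 head=2 tape=aa[a]bbbb_   (q0,a)→(q0,a,→)
state=q0 head=3 tape=aaa[b]bbb_   (q0,b)→(q1,b,→)
state=q1 head=4 tape=aaab[b]bb_   (q1,b)→(q0,a,←)
state=q0 head=3 tape=aaa[b]abb_   (q0,b)→(q1,b,→)
state=q1 head=4 tape=aaab[a]bb_   (q1,a)→(q1,b,←)
state=q1 head=3 tape=aaa[b]bbb_   (q1,b)→(q0,a,←)
state=q0 head=2 tape=aa[a]abbb_   (q0,a)→(q0,a,→)
state=q0 head=3 tape=aaa[a]bbb_   (q0,a)→(q0,a,→)
state=q0 head=4 tape=aaaa[b]bb_   (q0,b)→(q1,b,→)
state=q1 head=5 tape=aaaab[b]b_   (q1,b)→(q0,a,←)
state=q0 head=4 tape=aaaa[b]ab_   (q0,b)→(q1,b,→)
state=q1 head=5 tape=aaaab[a]b_   (q1,a)→(q1,b,←)
state=q1 head=4 tape=aaaa[b]bb_   (q1,b)→(q0,a,←)
state=q0 head=3 tape=aaa[a]abb_   (q0,a)→(q0,a,→)
state=q0 head=4 tape=aaaa[a]bb_   (q0,a)→(q0,a,→)
state=q0 head=5 tape=aaaaa[b]b_   (q0,b)→(q1,b,→)
state=q1 head=6 tape=aaaaab[b]_   (q1,b)→(q0,a,←)
state=q0 head=5 tape=aaaaa[b]a_   (q0,b)→(q1,b,→)
state=q1 head=6 tape=aaaaab[a]_   (q1,a)→(q1,b,←)
state=q1 head=5 tape=aaaaa[b]b_   (q1,b)→(q0,a,←)
state=q0 head=4 tape=aaaa[a]ab_   (q0,a)→(q0,a,→)
state=q0 head=5 tape=aaaaa[a]b_   (q0,a)→(q0,a,→)
state=q0 head=6 tape=aaaaaa[b]_   (q0,b)→(q1,b,→)
state=q1 head=7 tape=aaaaaab[_]   (q1,_)→(q3,_,←)
state=q3 head=6 tape=aaaaaa[b]_   (q3,b)→(q0,a,←)
state=q0 head=5 tape=aaaaa[a]a_   (q0,a)→(q0,a,→)
state=q0 head=6 tape=aaaaaa[a]_   (q0,a)→(q0,a,→)
state=q0 head=7 tape=aaaaaaa[_]
Cell 3 holds a when M halts.

a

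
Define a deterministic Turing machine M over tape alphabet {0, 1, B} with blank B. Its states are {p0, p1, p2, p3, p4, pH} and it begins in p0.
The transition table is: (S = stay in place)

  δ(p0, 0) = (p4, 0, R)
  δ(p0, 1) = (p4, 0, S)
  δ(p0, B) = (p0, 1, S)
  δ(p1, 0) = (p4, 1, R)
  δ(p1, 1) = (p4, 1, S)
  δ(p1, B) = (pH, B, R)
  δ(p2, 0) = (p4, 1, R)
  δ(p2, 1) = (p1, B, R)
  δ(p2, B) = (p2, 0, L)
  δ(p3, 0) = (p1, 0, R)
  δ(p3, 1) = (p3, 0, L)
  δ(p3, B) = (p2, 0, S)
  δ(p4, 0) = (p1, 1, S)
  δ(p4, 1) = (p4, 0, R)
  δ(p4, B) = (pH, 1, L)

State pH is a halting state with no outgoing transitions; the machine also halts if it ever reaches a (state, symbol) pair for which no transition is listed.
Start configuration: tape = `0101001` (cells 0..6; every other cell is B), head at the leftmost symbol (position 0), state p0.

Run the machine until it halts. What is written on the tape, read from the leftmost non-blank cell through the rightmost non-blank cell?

00000001

state=p0 head=0 tape=[0]101001B   (p0,0)→(p4,0,R)
state=p4 head=1 tape=0[1]01001B   (p4,1)→(p4,0,R)
state=p4 head=2 tape=00[0]1001B   (p4,0)→(p1,1,S)
state=p1 head=2 tape=00[1]1001B   (p1,1)→(p4,1,S)
state=p4 head=2 tape=00[1]1001B   (p4,1)→(p4,0,R)
state=p4 head=3 tape=000[1]001B   (p4,1)→(p4,0,R)
state=p4 head=4 tape=0000[0]01B   (p4,0)→(p1,1,S)
state=p1 head=4 tape=0000[1]01B   (p1,1)→(p4,1,S)
state=p4 head=4 tape=0000[1]01B   (p4,1)→(p4,0,R)
state=p4 head=5 tape=00000[0]1B   (p4,0)→(p1,1,S)
state=p1 head=5 tape=00000[1]1B   (p1,1)→(p4,1,S)
state=p4 head=5 tape=00000[1]1B   (p4,1)→(p4,0,R)
state=p4 head=6 tape=000000[1]B   (p4,1)→(p4,0,R)
state=p4 head=7 tape=0000000[B]   (p4,B)→(pH,1,L)
state=pH head=6 tape=000000[0]1
The non-blank tape span at halt is 00000001.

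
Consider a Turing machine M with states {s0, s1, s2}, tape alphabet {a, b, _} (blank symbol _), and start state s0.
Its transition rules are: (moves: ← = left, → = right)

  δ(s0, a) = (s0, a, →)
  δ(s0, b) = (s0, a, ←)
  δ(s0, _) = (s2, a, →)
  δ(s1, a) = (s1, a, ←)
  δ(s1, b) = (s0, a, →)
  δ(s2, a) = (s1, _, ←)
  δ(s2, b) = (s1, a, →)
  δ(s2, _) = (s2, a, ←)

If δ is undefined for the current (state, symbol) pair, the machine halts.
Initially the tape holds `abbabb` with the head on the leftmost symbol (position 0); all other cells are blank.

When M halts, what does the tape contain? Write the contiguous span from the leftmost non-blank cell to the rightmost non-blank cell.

s0 | _[a]bbabb__   read a → write a, move →, go to s0
s0 | _a[b]babb__   read b → write a, move ←, go to s0
s0 | _[a]ababb__   read a → write a, move →, go to s0
s0 | _a[a]babb__   read a → write a, move →, go to s0
s0 | _aa[b]abb__   read b → write a, move ←, go to s0
s0 | _a[a]aabb__   read a → write a, move →, go to s0
s0 | _aa[a]abb__   read a → write a, move →, go to s0
s0 | _aaa[a]bb__   read a → write a, move →, go to s0
s0 | _aaaa[b]b__   read b → write a, move ←, go to s0
s0 | _aaa[a]ab__   read a → write a, move →, go to s0
s0 | _aaaa[a]b__   read a → write a, move →, go to s0
s0 | _aaaaa[b]__   read b → write a, move ←, go to s0
s0 | _aaaa[a]a__   read a → write a, move →, go to s0
s0 | _aaaaa[a]__   read a → write a, move →, go to s0
s0 | _aaaaaa[_]_   read _ → write a, move →, go to s2
s2 | _aaaaaaa[_]   read _ → write a, move ←, go to s2
s2 | _aaaaaa[a]a   read a → write _, move ←, go to s1
s1 | _aaaaa[a]_a   read a → write a, move ←, go to s1
s1 | _aaaa[a]a_a   read a → write a, move ←, go to s1
s1 | _aaa[a]aa_a   read a → write a, move ←, go to s1
s1 | _aa[a]aaa_a   read a → write a, move ←, go to s1
s1 | _a[a]aaaa_a   read a → write a, move ←, go to s1
s1 | _[a]aaaaa_a   read a → write a, move ←, go to s1
s1 | [_]aaaaaa_a
The non-blank tape span at halt is aaaaaa_a.

aaaaaa_a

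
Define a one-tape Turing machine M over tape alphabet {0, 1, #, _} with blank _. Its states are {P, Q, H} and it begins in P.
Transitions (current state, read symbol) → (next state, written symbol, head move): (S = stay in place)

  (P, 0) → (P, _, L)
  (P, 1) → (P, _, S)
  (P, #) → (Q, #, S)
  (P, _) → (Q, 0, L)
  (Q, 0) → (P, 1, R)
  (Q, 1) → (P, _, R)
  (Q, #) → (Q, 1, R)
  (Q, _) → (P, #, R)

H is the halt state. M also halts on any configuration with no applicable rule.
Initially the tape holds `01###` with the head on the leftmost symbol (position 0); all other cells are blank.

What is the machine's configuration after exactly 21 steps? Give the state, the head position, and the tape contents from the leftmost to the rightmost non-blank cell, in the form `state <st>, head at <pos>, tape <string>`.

state Q, head at -3, tape 0___###

P | ___[0]1###   read 0 → write _, move L, go to P
P | __[_]_1###   read _ → write 0, move L, go to Q
Q | _[_]0_1###   read _ → write #, move R, go to P
P | _#[0]_1###   read 0 → write _, move L, go to P
P | _[#]__1###   read # → write #, move S, go to Q
Q | _[#]__1###   read # → write 1, move R, go to Q
Q | _1[_]_1###   read _ → write #, move R, go to P
P | _1#[_]1###   read _ → write 0, move L, go to Q
Q | _1[#]01###   read # → write 1, move R, go to Q
Q | _11[0]1###   read 0 → write 1, move R, go to P
P | _111[1]###   read 1 → write _, move S, go to P
P | _111[_]###   read _ → write 0, move L, go to Q
Q | _11[1]0###   read 1 → write _, move R, go to P
P | _11_[0]###   read 0 → write _, move L, go to P
P | _11[_]_###   read _ → write 0, move L, go to Q
Q | _1[1]0_###   read 1 → write _, move R, go to P
P | _1_[0]_###   read 0 → write _, move L, go to P
P | _1[_]__###   read _ → write 0, move L, go to Q
Q | _[1]0__###   read 1 → write _, move R, go to P
P | __[0]__###   read 0 → write _, move L, go to P
P | _[_]___###   read _ → write 0, move L, go to Q
Q | [_]0___###
After 21 steps: state Q, head at -3, tape 0___###.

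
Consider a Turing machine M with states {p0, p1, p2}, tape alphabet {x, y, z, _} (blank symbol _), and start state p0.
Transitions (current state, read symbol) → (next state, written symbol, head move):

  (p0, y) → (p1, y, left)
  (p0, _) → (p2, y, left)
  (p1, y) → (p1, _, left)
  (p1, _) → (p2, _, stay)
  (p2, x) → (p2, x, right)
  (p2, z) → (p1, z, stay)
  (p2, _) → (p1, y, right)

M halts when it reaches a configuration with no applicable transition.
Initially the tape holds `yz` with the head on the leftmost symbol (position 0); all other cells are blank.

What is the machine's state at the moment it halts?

state=p0 head=0 tape=__[y]z   (p0,y)→(p1,y,left)
state=p1 head=-1 tape=_[_]yz   (p1,_)→(p2,_,stay)
state=p2 head=-1 tape=_[_]yz   (p2,_)→(p1,y,right)
state=p1 head=0 tape=_y[y]z   (p1,y)→(p1,_,left)
state=p1 head=-1 tape=_[y]_z   (p1,y)→(p1,_,left)
state=p1 head=-2 tape=[_]__z   (p1,_)→(p2,_,stay)
state=p2 head=-2 tape=[_]__z   (p2,_)→(p1,y,right)
state=p1 head=-1 tape=y[_]_z   (p1,_)→(p2,_,stay)
state=p2 head=-1 tape=y[_]_z   (p2,_)→(p1,y,right)
state=p1 head=0 tape=yy[_]z   (p1,_)→(p2,_,stay)
state=p2 head=0 tape=yy[_]z   (p2,_)→(p1,y,right)
state=p1 head=1 tape=yyy[z]
No transition is defined for (p1, z); M halts in state p1.

p1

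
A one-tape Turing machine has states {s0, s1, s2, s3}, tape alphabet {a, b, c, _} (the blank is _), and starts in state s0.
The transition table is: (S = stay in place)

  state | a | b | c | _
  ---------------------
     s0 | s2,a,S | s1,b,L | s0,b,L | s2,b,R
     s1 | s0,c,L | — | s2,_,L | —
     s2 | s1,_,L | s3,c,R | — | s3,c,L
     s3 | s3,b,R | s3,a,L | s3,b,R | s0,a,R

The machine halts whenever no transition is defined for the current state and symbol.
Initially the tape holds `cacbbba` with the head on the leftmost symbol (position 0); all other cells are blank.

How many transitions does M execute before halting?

s0 | ___[c]acbbba   read c → write b, move L, go to s0
s0 | __[_]bacbbba   read _ → write b, move R, go to s2
s2 | __b[b]acbbba   read b → write c, move R, go to s3
s3 | __bc[a]cbbba   read a → write b, move R, go to s3
s3 | __bcb[c]bbba   read c → write b, move R, go to s3
s3 | __bcbb[b]bba   read b → write a, move L, go to s3
s3 | __bcb[b]abba   read b → write a, move L, go to s3
s3 | __bc[b]aabba   read b → write a, move L, go to s3
s3 | __b[c]aaabba   read c → write b, move R, go to s3
s3 | __bb[a]aabba   read a → write b, move R, go to s3
s3 | __bbb[a]abba   read a → write b, move R, go to s3
s3 | __bbbb[a]bba   read a → write b, move R, go to s3
s3 | __bbbbb[b]ba   read b → write a, move L, go to s3
s3 | __bbbb[b]aba   read b → write a, move L, go to s3
s3 | __bbb[b]aaba   read b → write a, move L, go to s3
s3 | __bb[b]aaaba   read b → write a, move L, go to s3
s3 | __b[b]aaaaba   read b → write a, move L, go to s3
s3 | __[b]aaaaaba   read b → write a, move L, go to s3
s3 | _[_]aaaaaaba   read _ → write a, move R, go to s0
s0 | _a[a]aaaaaba   read a → write a, move S, go to s2
s2 | _a[a]aaaaaba   read a → write _, move L, go to s1
s1 | _[a]_aaaaaba   read a → write c, move L, go to s0
s0 | [_]c_aaaaaba   read _ → write b, move R, go to s2
s2 | b[c]_aaaaaba
M halts after 23 transitions.

23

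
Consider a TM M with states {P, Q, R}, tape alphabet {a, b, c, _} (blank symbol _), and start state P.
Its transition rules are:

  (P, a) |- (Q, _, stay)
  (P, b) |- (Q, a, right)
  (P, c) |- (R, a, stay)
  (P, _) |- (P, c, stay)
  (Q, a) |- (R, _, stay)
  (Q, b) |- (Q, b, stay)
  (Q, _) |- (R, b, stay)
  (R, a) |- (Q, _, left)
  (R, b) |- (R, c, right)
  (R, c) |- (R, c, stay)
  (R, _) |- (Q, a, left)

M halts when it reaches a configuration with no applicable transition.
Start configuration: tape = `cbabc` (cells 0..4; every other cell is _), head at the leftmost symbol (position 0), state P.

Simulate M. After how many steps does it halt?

5

state=P head=0 tape=_[c]babc   (P,c)→(R,a,stay)
state=R head=0 tape=_[a]babc   (R,a)→(Q,_,left)
state=Q head=-1 tape=[_]_babc   (Q,_)→(R,b,stay)
state=R head=-1 tape=[b]_babc   (R,b)→(R,c,right)
state=R head=0 tape=c[_]babc   (R,_)→(Q,a,left)
state=Q head=-1 tape=[c]ababc
M halts after 5 transitions.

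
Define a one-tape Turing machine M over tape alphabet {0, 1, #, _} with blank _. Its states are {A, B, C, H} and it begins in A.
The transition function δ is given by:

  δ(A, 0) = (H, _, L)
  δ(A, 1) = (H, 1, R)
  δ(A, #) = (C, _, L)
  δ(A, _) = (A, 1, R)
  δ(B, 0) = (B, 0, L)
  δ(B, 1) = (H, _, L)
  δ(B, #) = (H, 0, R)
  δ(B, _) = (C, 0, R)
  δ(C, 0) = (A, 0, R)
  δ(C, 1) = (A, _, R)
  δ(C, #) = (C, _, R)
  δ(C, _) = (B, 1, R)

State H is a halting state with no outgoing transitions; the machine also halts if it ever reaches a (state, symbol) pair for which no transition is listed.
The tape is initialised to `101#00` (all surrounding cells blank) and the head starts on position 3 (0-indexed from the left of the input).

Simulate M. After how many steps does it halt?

A | 101[#]00   read # → write _, move L, go to C
C | 10[1]_00   read 1 → write _, move R, go to A
A | 10_[_]00   read _ → write 1, move R, go to A
A | 10_1[0]0   read 0 → write _, move L, go to H
H | 10_[1]_0
M halts after 4 transitions.

4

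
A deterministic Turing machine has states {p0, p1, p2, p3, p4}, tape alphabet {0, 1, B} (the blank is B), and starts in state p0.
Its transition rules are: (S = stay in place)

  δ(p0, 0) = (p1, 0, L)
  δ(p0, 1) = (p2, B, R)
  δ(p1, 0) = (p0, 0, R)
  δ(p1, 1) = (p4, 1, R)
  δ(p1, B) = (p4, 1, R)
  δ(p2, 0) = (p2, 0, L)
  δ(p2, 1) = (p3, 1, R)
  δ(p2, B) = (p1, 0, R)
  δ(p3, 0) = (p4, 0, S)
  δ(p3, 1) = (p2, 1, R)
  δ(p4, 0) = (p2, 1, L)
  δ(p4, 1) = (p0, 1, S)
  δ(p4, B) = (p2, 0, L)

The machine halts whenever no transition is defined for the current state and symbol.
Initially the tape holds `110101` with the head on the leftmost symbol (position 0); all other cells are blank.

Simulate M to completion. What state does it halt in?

p3

state=p0 head=0 tape=[1]10101B   (p0,1)→(p2,B,R)
state=p2 head=1 tape=B[1]0101B   (p2,1)→(p3,1,R)
state=p3 head=2 tape=B1[0]101B   (p3,0)→(p4,0,S)
state=p4 head=2 tape=B1[0]101B   (p4,0)→(p2,1,L)
state=p2 head=1 tape=B[1]1101B   (p2,1)→(p3,1,R)
state=p3 head=2 tape=B1[1]101B   (p3,1)→(p2,1,R)
state=p2 head=3 tape=B11[1]01B   (p2,1)→(p3,1,R)
state=p3 head=4 tape=B111[0]1B   (p3,0)→(p4,0,S)
state=p4 head=4 tape=B111[0]1B   (p4,0)→(p2,1,L)
state=p2 head=3 tape=B11[1]11B   (p2,1)→(p3,1,R)
state=p3 head=4 tape=B111[1]1B   (p3,1)→(p2,1,R)
state=p2 head=5 tape=B1111[1]B   (p2,1)→(p3,1,R)
state=p3 head=6 tape=B11111[B]
No transition is defined for (p3, B); M halts in state p3.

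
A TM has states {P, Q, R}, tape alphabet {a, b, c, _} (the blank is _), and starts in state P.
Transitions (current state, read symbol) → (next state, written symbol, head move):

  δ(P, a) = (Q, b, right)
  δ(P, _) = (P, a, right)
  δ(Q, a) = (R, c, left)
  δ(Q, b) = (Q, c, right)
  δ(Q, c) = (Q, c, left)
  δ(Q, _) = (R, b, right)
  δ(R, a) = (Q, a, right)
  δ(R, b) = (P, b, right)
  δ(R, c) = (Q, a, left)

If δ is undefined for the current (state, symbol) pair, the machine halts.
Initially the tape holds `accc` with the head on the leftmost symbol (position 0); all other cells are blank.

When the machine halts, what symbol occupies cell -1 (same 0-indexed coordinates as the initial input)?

c

P | __[a]ccc   read a → write b, move right, go to Q
Q | __b[c]cc   read c → write c, move left, go to Q
Q | __[b]ccc   read b → write c, move right, go to Q
Q | __c[c]cc   read c → write c, move left, go to Q
Q | __[c]ccc   read c → write c, move left, go to Q
Q | _[_]cccc   read _ → write b, move right, go to R
R | _b[c]ccc   read c → write a, move left, go to Q
Q | _[b]accc   read b → write c, move right, go to Q
Q | _c[a]ccc   read a → write c, move left, go to R
R | _[c]cccc   read c → write a, move left, go to Q
Q | [_]acccc   read _ → write b, move right, go to R
R | b[a]cccc   read a → write a, move right, go to Q
Q | ba[c]ccc   read c → write c, move left, go to Q
Q | b[a]cccc   read a → write c, move left, go to R
R | [b]ccccc   read b → write b, move right, go to P
P | b[c]cccc
Cell -1 holds c when M halts.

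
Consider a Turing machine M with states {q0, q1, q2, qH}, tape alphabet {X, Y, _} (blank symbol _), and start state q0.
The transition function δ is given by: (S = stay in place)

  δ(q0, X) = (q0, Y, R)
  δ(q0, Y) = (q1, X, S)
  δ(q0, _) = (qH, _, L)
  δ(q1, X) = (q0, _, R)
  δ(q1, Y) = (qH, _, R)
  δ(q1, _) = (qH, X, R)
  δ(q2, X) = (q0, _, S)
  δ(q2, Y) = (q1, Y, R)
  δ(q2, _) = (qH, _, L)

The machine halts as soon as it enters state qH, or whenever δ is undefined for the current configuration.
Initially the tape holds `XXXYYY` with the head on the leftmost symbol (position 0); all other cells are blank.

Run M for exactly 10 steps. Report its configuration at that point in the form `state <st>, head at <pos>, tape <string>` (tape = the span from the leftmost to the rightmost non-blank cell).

state qH, head at 5, tape YYY

state=q0 head=0 tape=[X]XXYYY_   (q0,X)→(q0,Y,R)
state=q0 head=1 tape=Y[X]XYYY_   (q0,X)→(q0,Y,R)
state=q0 head=2 tape=YY[X]YYY_   (q0,X)→(q0,Y,R)
state=q0 head=3 tape=YYY[Y]YY_   (q0,Y)→(q1,X,S)
state=q1 head=3 tape=YYY[X]YY_   (q1,X)→(q0,_,R)
state=q0 head=4 tape=YYY_[Y]Y_   (q0,Y)→(q1,X,S)
state=q1 head=4 tape=YYY_[X]Y_   (q1,X)→(q0,_,R)
state=q0 head=5 tape=YYY__[Y]_   (q0,Y)→(q1,X,S)
state=q1 head=5 tape=YYY__[X]_   (q1,X)→(q0,_,R)
state=q0 head=6 tape=YYY___[_]   (q0,_)→(qH,_,L)
state=qH head=5 tape=YYY__[_]_
After 10 steps: state qH, head at 5, tape YYY.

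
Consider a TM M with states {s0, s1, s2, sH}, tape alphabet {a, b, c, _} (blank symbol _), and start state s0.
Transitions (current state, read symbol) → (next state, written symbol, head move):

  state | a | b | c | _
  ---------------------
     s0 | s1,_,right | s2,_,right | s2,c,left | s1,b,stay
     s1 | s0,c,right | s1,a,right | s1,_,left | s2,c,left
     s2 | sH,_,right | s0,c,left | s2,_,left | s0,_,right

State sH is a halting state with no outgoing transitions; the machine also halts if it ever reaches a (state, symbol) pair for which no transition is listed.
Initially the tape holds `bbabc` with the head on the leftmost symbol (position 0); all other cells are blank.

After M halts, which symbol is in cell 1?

a

s0 | [b]babc_   read b → write _, move right, go to s2
s2 | _[b]abc_   read b → write c, move left, go to s0
s0 | [_]cabc_   read _ → write b, move stay, go to s1
s1 | [b]cabc_   read b → write a, move right, go to s1
s1 | a[c]abc_   read c → write _, move left, go to s1
s1 | [a]_abc_   read a → write c, move right, go to s0
s0 | c[_]abc_   read _ → write b, move stay, go to s1
s1 | c[b]abc_   read b → write a, move right, go to s1
s1 | ca[a]bc_   read a → write c, move right, go to s0
s0 | cac[b]c_   read b → write _, move right, go to s2
s2 | cac_[c]_   read c → write _, move left, go to s2
s2 | cac[_]__   read _ → write _, move right, go to s0
s0 | cac_[_]_   read _ → write b, move stay, go to s1
s1 | cac_[b]_   read b → write a, move right, go to s1
s1 | cac_a[_]   read _ → write c, move left, go to s2
s2 | cac_[a]c   read a → write _, move right, go to sH
sH | cac__[c]
Cell 1 holds a when M halts.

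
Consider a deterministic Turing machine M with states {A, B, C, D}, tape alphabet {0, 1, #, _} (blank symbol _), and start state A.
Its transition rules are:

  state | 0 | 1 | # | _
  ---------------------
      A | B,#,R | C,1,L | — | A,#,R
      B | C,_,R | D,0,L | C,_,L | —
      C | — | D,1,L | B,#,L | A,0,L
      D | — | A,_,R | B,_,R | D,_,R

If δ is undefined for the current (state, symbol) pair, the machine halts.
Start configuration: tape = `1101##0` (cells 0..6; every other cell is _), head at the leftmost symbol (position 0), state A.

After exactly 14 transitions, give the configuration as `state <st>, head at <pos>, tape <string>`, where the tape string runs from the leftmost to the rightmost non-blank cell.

state C, head at 4, tape #_____##0

A | __[1]101##0   read 1 → write 1, move L, go to C
C | _[_]1101##0   read _ → write 0, move L, go to A
A | [_]01101##0   read _ → write #, move R, go to A
A | #[0]1101##0   read 0 → write #, move R, go to B
B | ##[1]101##0   read 1 → write 0, move L, go to D
D | #[#]0101##0   read # → write _, move R, go to B
B | #_[0]101##0   read 0 → write _, move R, go to C
C | #__[1]01##0   read 1 → write 1, move L, go to D
D | #_[_]101##0   read _ → write _, move R, go to D
D | #__[1]01##0   read 1 → write _, move R, go to A
A | #___[0]1##0   read 0 → write #, move R, go to B
B | #___#[1]##0   read 1 → write 0, move L, go to D
D | #___[#]0##0   read # → write _, move R, go to B
B | #____[0]##0   read 0 → write _, move R, go to C
C | #_____[#]#0
After 14 steps: state C, head at 4, tape #_____##0.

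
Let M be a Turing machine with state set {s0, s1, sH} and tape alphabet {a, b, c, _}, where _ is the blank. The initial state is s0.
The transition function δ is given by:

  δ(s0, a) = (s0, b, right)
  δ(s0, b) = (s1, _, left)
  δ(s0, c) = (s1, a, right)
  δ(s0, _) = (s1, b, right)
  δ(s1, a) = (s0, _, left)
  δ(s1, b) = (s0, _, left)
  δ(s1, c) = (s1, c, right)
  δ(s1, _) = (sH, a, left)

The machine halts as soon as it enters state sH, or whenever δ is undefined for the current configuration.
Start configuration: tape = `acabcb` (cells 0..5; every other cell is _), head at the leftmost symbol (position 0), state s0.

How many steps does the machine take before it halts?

10

state=s0 head=0 tape=__[a]cabcb   (s0,a)→(s0,b,right)
state=s0 head=1 tape=__b[c]abcb   (s0,c)→(s1,a,right)
state=s1 head=2 tape=__ba[a]bcb   (s1,a)→(s0,_,left)
state=s0 head=1 tape=__b[a]_bcb   (s0,a)→(s0,b,right)
state=s0 head=2 tape=__bb[_]bcb   (s0,_)→(s1,b,right)
state=s1 head=3 tape=__bbb[b]cb   (s1,b)→(s0,_,left)
state=s0 head=2 tape=__bb[b]_cb   (s0,b)→(s1,_,left)
state=s1 head=1 tape=__b[b]__cb   (s1,b)→(s0,_,left)
state=s0 head=0 tape=__[b]___cb   (s0,b)→(s1,_,left)
state=s1 head=-1 tape=_[_]____cb   (s1,_)→(sH,a,left)
state=sH head=-2 tape=[_]a____cb
M halts after 10 transitions.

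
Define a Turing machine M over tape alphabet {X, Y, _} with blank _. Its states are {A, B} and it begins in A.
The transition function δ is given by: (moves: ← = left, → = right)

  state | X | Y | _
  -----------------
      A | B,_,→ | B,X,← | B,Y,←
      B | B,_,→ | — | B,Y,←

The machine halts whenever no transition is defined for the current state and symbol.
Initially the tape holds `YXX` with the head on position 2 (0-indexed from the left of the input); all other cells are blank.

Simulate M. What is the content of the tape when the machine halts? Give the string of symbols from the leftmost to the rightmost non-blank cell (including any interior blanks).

state=A head=2 tape=YX[X]_   (A,X)→(B,_,→)
state=B head=3 tape=YX_[_]   (B,_)→(B,Y,←)
state=B head=2 tape=YX[_]Y   (B,_)→(B,Y,←)
state=B head=1 tape=Y[X]YY   (B,X)→(B,_,→)
state=B head=2 tape=Y_[Y]Y
The non-blank tape span at halt is Y_YY.

Y_YY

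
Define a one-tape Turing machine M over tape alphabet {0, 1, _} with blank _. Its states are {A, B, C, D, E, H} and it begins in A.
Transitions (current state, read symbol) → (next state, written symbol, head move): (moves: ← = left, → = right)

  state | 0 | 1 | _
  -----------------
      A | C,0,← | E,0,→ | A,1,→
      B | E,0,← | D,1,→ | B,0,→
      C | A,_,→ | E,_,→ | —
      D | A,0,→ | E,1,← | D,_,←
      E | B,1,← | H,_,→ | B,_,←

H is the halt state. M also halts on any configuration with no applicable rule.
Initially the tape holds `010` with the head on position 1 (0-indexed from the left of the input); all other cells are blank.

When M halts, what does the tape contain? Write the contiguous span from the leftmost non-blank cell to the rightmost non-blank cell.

0_10

A | _0[1]0_   read 1 → write 0, move →, go to E
E | _00[0]_   read 0 → write 1, move ←, go to B
B | _0[0]1_   read 0 → write 0, move ←, go to E
E | _[0]01_   read 0 → write 1, move ←, go to B
B | [_]101_   read _ → write 0, move →, go to B
B | 0[1]01_   read 1 → write 1, move →, go to D
D | 01[0]1_   read 0 → write 0, move →, go to A
A | 010[1]_   read 1 → write 0, move →, go to E
E | 0100[_]   read _ → write _, move ←, go to B
B | 010[0]_   read 0 → write 0, move ←, go to E
E | 01[0]0_   read 0 → write 1, move ←, go to B
B | 0[1]10_   read 1 → write 1, move →, go to D
D | 01[1]0_   read 1 → write 1, move ←, go to E
E | 0[1]10_   read 1 → write _, move →, go to H
H | 0_[1]0_
The non-blank tape span at halt is 0_10.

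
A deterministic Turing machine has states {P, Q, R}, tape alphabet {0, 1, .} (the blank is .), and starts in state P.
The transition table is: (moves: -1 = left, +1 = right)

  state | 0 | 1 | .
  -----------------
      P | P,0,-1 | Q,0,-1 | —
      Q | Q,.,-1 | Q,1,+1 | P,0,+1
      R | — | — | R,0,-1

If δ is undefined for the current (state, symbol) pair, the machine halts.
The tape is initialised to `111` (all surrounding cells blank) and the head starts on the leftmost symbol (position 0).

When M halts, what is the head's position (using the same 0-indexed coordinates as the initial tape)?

-2

state=P head=0 tape=..[1]11   (P,1)→(Q,0,-1)
state=Q head=-1 tape=.[.]011   (Q,.)→(P,0,+1)
state=P head=0 tape=.0[0]11   (P,0)→(P,0,-1)
state=P head=-1 tape=.[0]011   (P,0)→(P,0,-1)
state=P head=-2 tape=[.]0011
At halt the head is at cell -2.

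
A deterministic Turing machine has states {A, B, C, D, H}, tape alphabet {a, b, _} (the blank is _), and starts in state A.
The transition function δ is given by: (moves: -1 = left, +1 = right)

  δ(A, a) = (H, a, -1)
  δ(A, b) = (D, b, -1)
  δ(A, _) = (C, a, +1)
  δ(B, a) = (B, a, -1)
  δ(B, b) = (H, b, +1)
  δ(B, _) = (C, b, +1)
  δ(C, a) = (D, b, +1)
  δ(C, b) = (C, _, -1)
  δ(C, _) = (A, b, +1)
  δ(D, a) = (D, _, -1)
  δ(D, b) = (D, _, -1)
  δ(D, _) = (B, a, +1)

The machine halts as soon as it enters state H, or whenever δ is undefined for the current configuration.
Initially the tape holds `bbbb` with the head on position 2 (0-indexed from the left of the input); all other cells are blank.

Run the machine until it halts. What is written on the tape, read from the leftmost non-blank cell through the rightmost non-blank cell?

A | __bb[b]b_   read b → write b, move -1, go to D
D | __b[b]bb_   read b → write _, move -1, go to D
D | __[b]_bb_   read b → write _, move -1, go to D
D | _[_]__bb_   read _ → write a, move +1, go to B
B | _a[_]_bb_   read _ → write b, move +1, go to C
C | _ab[_]bb_   read _ → write b, move +1, go to A
A | _abb[b]b_   read b → write b, move -1, go to D
D | _ab[b]bb_   read b → write _, move -1, go to D
D | _a[b]_bb_   read b → write _, move -1, go to D
D | _[a]__bb_   read a → write _, move -1, go to D
D | [_]___bb_   read _ → write a, move +1, go to B
B | a[_]__bb_   read _ → write b, move +1, go to C
C | ab[_]_bb_   read _ → write b, move +1, go to A
A | abb[_]bb_   read _ → write a, move +1, go to C
C | abba[b]b_   read b → write _, move -1, go to C
C | abb[a]_b_   read a → write b, move +1, go to D
D | abbb[_]b_   read _ → write a, move +1, go to B
B | abbba[b]_   read b → write b, move +1, go to H
H | abbbab[_]
The non-blank tape span at halt is abbbab.

abbbab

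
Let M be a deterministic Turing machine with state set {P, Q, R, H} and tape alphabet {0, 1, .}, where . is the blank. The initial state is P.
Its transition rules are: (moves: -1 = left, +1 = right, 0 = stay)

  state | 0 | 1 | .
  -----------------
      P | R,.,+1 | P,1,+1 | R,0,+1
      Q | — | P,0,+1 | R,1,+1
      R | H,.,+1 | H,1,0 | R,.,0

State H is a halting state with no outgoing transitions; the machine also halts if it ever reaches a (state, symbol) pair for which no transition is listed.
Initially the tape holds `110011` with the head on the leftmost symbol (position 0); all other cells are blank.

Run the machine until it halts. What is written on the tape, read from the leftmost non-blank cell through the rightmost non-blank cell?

state=P head=0 tape=[1]10011   (P,1)→(P,1,+1)
state=P head=1 tape=1[1]0011   (P,1)→(P,1,+1)
state=P head=2 tape=11[0]011   (P,0)→(R,.,+1)
state=R head=3 tape=11.[0]11   (R,0)→(H,.,+1)
state=H head=4 tape=11..[1]1
The non-blank tape span at halt is 11..11.

11..11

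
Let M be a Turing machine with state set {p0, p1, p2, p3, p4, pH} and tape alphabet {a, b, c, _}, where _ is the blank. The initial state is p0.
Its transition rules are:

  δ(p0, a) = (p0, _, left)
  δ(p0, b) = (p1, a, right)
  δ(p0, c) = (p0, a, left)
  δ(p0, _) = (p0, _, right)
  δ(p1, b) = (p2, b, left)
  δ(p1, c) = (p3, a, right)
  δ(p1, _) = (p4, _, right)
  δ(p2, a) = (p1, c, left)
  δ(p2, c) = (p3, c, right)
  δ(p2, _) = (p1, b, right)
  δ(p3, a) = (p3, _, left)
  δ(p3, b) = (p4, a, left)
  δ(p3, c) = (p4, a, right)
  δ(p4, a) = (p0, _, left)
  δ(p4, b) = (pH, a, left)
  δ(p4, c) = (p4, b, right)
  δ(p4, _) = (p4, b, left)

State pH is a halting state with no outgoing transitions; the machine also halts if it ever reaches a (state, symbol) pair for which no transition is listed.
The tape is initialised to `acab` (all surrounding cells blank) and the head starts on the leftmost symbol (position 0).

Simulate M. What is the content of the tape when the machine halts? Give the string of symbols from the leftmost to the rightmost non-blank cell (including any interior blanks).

p0 | _[a]cab__   read a → write _, move left, go to p0
p0 | [_]_cab__   read _ → write _, move right, go to p0
p0 | _[_]cab__   read _ → write _, move right, go to p0
p0 | __[c]ab__   read c → write a, move left, go to p0
p0 | _[_]aab__   read _ → write _, move right, go to p0
p0 | __[a]ab__   read a → write _, move left, go to p0
p0 | _[_]_ab__   read _ → write _, move right, go to p0
p0 | __[_]ab__   read _ → write _, move right, go to p0
p0 | ___[a]b__   read a → write _, move left, go to p0
p0 | __[_]_b__   read _ → write _, move right, go to p0
p0 | ___[_]b__   read _ → write _, move right, go to p0
p0 | ____[b]__   read b → write a, move right, go to p1
p1 | ____a[_]_   read _ → write _, move right, go to p4
p4 | ____a_[_]   read _ → write b, move left, go to p4
p4 | ____a[_]b   read _ → write b, move left, go to p4
p4 | ____[a]bb   read a → write _, move left, go to p0
p0 | ___[_]_bb   read _ → write _, move right, go to p0
p0 | ____[_]bb   read _ → write _, move right, go to p0
p0 | _____[b]b   read b → write a, move right, go to p1
p1 | _____a[b]   read b → write b, move left, go to p2
p2 | _____[a]b   read a → write c, move left, go to p1
p1 | ____[_]cb   read _ → write _, move right, go to p4
p4 | _____[c]b   read c → write b, move right, go to p4
p4 | _____b[b]   read b → write a, move left, go to pH
pH | _____[b]a
The non-blank tape span at halt is ba.

ba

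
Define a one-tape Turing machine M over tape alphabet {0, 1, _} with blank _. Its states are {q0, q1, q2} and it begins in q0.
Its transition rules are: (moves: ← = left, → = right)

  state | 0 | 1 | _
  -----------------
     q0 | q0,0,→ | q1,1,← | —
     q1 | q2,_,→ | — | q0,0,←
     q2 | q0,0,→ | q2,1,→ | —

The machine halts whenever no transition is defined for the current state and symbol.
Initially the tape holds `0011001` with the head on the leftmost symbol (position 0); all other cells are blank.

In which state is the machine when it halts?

state=q0 head=0 tape=[0]011001_   (q0,0)→(q0,0,→)
state=q0 head=1 tape=0[0]11001_   (q0,0)→(q0,0,→)
state=q0 head=2 tape=00[1]1001_   (q0,1)→(q1,1,←)
state=q1 head=1 tape=0[0]11001_   (q1,0)→(q2,_,→)
state=q2 head=2 tape=0_[1]1001_   (q2,1)→(q2,1,→)
state=q2 head=3 tape=0_1[1]001_   (q2,1)→(q2,1,→)
state=q2 head=4 tape=0_11[0]01_   (q2,0)→(q0,0,→)
state=q0 head=5 tape=0_110[0]1_   (q0,0)→(q0,0,→)
state=q0 head=6 tape=0_1100[1]_   (q0,1)→(q1,1,←)
state=q1 head=5 tape=0_110[0]1_   (q1,0)→(q2,_,→)
state=q2 head=6 tape=0_110_[1]_   (q2,1)→(q2,1,→)
state=q2 head=7 tape=0_110_1[_]
No transition is defined for (q2, _); M halts in state q2.

q2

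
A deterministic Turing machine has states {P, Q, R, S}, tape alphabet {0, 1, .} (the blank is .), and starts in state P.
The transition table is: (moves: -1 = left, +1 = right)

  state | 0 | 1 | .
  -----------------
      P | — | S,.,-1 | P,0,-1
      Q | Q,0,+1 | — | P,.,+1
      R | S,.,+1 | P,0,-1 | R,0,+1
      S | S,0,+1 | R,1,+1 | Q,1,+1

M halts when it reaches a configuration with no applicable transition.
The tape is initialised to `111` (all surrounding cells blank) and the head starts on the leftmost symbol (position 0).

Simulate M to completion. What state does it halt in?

P

state=P head=0 tape=.[1]11......   (P,1)→(S,.,-1)
state=S head=-1 tape=[.].11......   (S,.)→(Q,1,+1)
state=Q head=0 tape=1[.]11......   (Q,.)→(P,.,+1)
state=P head=1 tape=1.[1]1......   (P,1)→(S,.,-1)
state=S head=0 tape=1[.].1......   (S,.)→(Q,1,+1)
state=Q head=1 tape=11[.]1......   (Q,.)→(P,.,+1)
state=P head=2 tape=11.[1]......   (P,1)→(S,.,-1)
state=S head=1 tape=11[.].......   (S,.)→(Q,1,+1)
state=Q head=2 tape=111[.]......   (Q,.)→(P,.,+1)
state=P head=3 tape=111.[.].....   (P,.)→(P,0,-1)
state=P head=2 tape=111[.]0.....   (P,.)→(P,0,-1)
state=P head=1 tape=11[1]00.....   (P,1)→(S,.,-1)
state=S head=0 tape=1[1].00.....   (S,1)→(R,1,+1)
state=R head=1 tape=11[.]00.....   (R,.)→(R,0,+1)
state=R head=2 tape=110[0]0.....   (R,0)→(S,.,+1)
state=S head=3 tape=110.[0].....   (S,0)→(S,0,+1)
state=S head=4 tape=110.0[.]....   (S,.)→(Q,1,+1)
state=Q head=5 tape=110.01[.]...   (Q,.)→(P,.,+1)
state=P head=6 tape=110.01.[.]..   (P,.)→(P,0,-1)
state=P head=5 tape=110.01[.]0..   (P,.)→(P,0,-1)
state=P head=4 tape=110.0[1]00..   (P,1)→(S,.,-1)
state=S head=3 tape=110.[0].00..   (S,0)→(S,0,+1)
state=S head=4 tape=110.0[.]00..   (S,.)→(Q,1,+1)
state=Q head=5 tape=110.01[0]0..   (Q,0)→(Q,0,+1)
state=Q head=6 tape=110.010[0]..   (Q,0)→(Q,0,+1)
state=Q head=7 tape=110.0100[.].   (Q,.)→(P,.,+1)
state=P head=8 tape=110.0100.[.]   (P,.)→(P,0,-1)
state=P head=7 tape=110.0100[.]0   (P,.)→(P,0,-1)
state=P head=6 tape=110.010[0]00
No transition is defined for (P, 0); M halts in state P.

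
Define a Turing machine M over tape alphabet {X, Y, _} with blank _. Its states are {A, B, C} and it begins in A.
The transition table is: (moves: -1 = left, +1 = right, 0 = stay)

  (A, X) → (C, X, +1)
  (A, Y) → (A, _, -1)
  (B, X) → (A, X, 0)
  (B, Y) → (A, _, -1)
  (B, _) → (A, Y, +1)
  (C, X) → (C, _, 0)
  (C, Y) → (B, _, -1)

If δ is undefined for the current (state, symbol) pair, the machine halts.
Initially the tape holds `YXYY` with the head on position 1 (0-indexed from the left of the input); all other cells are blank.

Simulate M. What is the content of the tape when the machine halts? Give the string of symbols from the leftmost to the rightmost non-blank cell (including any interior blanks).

YX_Y

A | Y[X]YY   read X → write X, move +1, go to C
C | YX[Y]Y   read Y → write _, move -1, go to B
B | Y[X]_Y   read X → write X, move 0, go to A
A | Y[X]_Y   read X → write X, move +1, go to C
C | YX[_]Y
The non-blank tape span at halt is YX_Y.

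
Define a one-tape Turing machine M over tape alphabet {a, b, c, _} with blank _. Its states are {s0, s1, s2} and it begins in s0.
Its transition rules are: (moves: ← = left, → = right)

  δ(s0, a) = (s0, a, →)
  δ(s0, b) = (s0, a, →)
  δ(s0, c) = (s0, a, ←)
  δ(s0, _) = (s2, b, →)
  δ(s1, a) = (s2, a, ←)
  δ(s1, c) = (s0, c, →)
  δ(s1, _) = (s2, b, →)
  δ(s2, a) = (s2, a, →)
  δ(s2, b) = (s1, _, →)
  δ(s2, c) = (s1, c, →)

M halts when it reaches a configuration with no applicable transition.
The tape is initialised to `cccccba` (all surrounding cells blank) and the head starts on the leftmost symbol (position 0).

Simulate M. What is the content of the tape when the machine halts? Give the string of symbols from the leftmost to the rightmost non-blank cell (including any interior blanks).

s0 | _[c]ccccba__   read c → write a, move ←, go to s0
s0 | [_]accccba__   read _ → write b, move →, go to s2
s2 | b[a]ccccba__   read a → write a, move →, go to s2
s2 | ba[c]cccba__   read c → write c, move →, go to s1
s1 | bac[c]ccba__   read c → write c, move →, go to s0
s0 | bacc[c]cba__   read c → write a, move ←, go to s0
s0 | bac[c]acba__   read c → write a, move ←, go to s0
s0 | ba[c]aacba__   read c → write a, move ←, go to s0
s0 | b[a]aaacba__   read a → write a, move →, go to s0
s0 | ba[a]aacba__   read a → write a, move →, go to s0
s0 | baa[a]acba__   read a → write a, move →, go to s0
s0 | baaa[a]cba__   read a → write a, move →, go to s0
s0 | baaaa[c]ba__   read c → write a, move ←, go to s0
s0 | baaa[a]aba__   read a → write a, move →, go to s0
s0 | baaaa[a]ba__   read a → write a, move →, go to s0
s0 | baaaaa[b]a__   read b → write a, move →, go to s0
s0 | baaaaaa[a]__   read a → write a, move →, go to s0
s0 | baaaaaaa[_]_   read _ → write b, move →, go to s2
s2 | baaaaaaab[_]
The non-blank tape span at halt is baaaaaaab.

baaaaaaab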